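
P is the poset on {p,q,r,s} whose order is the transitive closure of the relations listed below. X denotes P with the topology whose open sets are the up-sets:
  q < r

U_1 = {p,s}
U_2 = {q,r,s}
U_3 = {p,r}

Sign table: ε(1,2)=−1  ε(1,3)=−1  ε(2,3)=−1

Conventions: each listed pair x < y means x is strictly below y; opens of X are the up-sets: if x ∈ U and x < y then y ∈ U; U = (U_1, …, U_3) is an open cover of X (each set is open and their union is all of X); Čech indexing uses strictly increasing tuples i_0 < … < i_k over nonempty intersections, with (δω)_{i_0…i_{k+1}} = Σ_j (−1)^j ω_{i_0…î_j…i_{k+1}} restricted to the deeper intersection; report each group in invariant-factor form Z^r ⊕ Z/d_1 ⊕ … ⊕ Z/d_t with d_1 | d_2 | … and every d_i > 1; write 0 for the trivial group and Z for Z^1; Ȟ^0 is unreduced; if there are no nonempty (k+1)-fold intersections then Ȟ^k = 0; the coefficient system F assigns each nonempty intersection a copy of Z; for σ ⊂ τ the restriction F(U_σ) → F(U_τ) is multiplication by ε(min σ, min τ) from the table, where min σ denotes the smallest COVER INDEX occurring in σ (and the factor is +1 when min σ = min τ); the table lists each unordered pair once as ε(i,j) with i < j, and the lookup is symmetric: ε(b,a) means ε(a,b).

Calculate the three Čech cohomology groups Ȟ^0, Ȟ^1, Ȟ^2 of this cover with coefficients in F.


Ȟ^0 = 0, Ȟ^1 = Z/2 and Ȟ^2 = 0

nerve of the cover:
  U12={s} U13={p} U23={r}
C dims 3,3; δ0: rk 3, SNF 1^2·2
Ȟ^0 = (3 − 3) − 0 = 0, so Ȟ^0 ≅ 0
Ȟ^1 = (3 − 0) − 3 = 0 plus torsion [2], so Ȟ^1 ≅ Z/2
Ȟ^2 = (0 − 0) − 0 = 0, so Ȟ^2 ≅ 0


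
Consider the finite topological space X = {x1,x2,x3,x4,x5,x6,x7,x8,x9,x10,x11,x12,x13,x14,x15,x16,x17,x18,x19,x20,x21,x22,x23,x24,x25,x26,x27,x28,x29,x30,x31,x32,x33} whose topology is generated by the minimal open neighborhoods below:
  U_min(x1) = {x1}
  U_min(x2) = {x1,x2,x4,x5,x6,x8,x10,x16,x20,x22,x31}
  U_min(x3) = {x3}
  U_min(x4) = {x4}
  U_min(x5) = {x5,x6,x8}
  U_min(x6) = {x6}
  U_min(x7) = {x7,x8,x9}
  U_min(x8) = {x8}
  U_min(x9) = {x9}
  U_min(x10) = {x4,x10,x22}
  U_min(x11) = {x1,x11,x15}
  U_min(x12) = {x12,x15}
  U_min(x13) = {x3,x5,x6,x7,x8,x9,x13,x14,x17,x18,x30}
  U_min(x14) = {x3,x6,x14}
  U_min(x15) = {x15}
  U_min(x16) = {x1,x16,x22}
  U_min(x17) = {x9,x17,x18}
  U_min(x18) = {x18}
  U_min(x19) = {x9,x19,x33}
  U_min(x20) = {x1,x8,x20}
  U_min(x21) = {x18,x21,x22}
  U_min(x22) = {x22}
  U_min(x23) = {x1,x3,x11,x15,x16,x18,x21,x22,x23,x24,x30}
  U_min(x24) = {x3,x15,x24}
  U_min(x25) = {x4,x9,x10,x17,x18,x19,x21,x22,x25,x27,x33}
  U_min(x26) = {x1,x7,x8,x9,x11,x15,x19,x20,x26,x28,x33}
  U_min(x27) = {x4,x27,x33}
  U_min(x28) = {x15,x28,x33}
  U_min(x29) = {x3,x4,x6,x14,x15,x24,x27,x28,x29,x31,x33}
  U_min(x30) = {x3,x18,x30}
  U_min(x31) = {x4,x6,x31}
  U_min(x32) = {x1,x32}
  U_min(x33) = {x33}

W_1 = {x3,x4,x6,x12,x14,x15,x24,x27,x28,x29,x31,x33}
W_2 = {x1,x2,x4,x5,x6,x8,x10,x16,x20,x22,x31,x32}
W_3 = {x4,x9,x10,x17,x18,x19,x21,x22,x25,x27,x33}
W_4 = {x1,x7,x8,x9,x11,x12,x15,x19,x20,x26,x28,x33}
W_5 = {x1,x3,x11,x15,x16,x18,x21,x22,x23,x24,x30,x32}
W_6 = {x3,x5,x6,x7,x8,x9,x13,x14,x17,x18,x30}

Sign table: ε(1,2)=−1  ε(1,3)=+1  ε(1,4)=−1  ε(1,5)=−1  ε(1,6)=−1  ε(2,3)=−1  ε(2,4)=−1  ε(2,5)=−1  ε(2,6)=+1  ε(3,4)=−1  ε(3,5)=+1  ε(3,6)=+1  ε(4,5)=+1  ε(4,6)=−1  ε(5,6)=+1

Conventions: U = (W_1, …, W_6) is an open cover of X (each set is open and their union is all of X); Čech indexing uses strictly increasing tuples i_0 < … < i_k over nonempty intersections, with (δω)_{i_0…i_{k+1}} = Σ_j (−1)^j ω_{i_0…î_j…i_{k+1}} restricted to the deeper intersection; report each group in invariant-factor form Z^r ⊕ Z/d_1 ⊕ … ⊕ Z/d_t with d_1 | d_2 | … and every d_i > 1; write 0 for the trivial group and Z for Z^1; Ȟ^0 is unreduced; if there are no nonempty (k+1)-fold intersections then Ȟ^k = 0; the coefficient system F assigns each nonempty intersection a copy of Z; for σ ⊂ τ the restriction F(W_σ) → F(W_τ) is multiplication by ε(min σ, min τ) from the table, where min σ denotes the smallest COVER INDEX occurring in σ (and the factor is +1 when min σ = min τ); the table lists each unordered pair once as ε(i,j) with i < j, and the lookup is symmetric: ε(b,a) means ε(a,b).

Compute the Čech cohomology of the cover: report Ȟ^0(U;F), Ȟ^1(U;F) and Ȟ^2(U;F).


Ȟ^0(U;F) ≅ 0, Ȟ^1(U;F) ≅ Z/2 and Ȟ^2(U;F) ≅ Z

nonempty overlaps:
  W12={x4,x6,x31} W13={x4,x27,x33} W14={x12,x15,x28,x33} W15={x3,x15,x24} W16={x3,x6,x14} W23={x4,x10,x22} W24={x1,x8,x20} W25={x1,x16,x22,x32} W26={x5,x6,x8} W34={x9,x19,x33} W35={x18,x21,x22} W36={x9,x17,x18} W45={x1,x11,x15} W46={x7,x8,x9} W56={x3,x18,x30}
  W123={x4} W126={x6} W134={x33} W145={x15} W156={x3} W235={x22} W245={x1} W246={x8} W346={x9} W356={x18}
C dims 6,15,10; δ0: rk 6, SNF 1^5·2; δ1: rk 9, SNF 1^9
degree 0: 6−6−0 = 0 → Ȟ^0 ≅ 0
degree 1: 15−9−6 = 0 plus torsion [2] → Ȟ^1 ≅ Z/2
degree 2: 10−0−9 = 1 → Ȟ^2 ≅ Z


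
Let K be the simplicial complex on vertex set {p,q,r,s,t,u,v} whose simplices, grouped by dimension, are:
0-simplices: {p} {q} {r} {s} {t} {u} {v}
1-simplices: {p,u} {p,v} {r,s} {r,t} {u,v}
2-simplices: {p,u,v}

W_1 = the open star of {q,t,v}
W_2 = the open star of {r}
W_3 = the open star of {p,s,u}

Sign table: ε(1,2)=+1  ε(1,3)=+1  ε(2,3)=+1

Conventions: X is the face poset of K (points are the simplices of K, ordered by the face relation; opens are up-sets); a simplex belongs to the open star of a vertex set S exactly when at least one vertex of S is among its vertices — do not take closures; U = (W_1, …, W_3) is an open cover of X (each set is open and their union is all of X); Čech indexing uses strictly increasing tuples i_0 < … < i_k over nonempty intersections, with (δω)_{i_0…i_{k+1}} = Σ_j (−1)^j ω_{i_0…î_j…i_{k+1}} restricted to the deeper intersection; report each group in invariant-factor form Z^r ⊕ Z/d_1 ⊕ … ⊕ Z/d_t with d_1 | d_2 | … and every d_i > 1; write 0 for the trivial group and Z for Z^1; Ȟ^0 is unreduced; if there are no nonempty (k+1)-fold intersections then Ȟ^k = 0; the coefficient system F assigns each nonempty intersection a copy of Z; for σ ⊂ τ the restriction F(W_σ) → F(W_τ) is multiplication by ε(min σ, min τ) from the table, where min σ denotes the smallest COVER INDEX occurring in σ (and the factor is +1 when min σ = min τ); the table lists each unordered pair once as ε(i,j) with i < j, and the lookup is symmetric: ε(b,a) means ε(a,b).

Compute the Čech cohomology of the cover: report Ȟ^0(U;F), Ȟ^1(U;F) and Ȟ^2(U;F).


Ȟ^0 = Z, Ȟ^1 = Z, Ȟ^2 = 0

nonempty overlaps:
  W1={{q},{t},{v},{p,v},{r,t},{u,v},{p,u,v}} W2={{r},{r,s},{r,t}} W3={{p},{s},{u},{p,u},{p,v},{r,s},{u,v},{p,u,v}}
  W12={{r,t}} W13={{p,v},{u,v},{p,u,v}} W23={{r,s}}
C dims 3,3; δ0: rk 2, SNF 1^2
degree 0: 3−2−0 = 1 → Ȟ^0 ≅ Z
degree 1: 3−0−2 = 1 → Ȟ^1 ≅ Z
degree 2: 0−0−0 = 0 → Ȟ^2 ≅ 0


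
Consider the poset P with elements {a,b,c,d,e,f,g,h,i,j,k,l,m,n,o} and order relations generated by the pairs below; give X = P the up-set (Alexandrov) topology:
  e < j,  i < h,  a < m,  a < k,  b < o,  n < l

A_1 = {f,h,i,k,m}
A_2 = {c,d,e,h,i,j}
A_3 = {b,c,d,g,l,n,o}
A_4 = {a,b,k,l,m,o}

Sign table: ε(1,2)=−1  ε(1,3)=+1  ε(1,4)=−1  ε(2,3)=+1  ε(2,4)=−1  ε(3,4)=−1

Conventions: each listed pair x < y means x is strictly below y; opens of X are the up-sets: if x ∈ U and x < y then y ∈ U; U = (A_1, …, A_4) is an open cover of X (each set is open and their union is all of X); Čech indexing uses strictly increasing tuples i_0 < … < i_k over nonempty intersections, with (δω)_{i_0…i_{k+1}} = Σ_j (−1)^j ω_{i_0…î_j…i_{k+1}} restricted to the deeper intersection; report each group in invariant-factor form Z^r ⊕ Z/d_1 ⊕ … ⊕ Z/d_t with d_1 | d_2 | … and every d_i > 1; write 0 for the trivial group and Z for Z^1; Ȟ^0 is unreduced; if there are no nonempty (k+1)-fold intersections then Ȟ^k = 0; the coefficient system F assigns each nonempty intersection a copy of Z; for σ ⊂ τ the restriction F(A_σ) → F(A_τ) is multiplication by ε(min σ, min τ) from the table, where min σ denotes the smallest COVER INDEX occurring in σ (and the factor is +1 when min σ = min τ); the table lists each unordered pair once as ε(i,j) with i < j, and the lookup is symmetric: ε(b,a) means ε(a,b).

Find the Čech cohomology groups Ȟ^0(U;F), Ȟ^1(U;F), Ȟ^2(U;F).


cover nerve:
  A12={h,i} A14={k,m} A23={c,d} A34={b,l,o}
C dims 4,4; δ0: rk 4, SNF 1^3·2
Ȟ^0: (4−4)−0=0 ⇒ 0
Ȟ^1: (4−0)−4=0 plus torsion [2] ⇒ Z/2
Ȟ^2: (0−0)−0=0 ⇒ 0

Ȟ^0(U;F) ≅ 0, Ȟ^1(U;F) ≅ Z/2 and Ȟ^2(U;F) ≅ 0


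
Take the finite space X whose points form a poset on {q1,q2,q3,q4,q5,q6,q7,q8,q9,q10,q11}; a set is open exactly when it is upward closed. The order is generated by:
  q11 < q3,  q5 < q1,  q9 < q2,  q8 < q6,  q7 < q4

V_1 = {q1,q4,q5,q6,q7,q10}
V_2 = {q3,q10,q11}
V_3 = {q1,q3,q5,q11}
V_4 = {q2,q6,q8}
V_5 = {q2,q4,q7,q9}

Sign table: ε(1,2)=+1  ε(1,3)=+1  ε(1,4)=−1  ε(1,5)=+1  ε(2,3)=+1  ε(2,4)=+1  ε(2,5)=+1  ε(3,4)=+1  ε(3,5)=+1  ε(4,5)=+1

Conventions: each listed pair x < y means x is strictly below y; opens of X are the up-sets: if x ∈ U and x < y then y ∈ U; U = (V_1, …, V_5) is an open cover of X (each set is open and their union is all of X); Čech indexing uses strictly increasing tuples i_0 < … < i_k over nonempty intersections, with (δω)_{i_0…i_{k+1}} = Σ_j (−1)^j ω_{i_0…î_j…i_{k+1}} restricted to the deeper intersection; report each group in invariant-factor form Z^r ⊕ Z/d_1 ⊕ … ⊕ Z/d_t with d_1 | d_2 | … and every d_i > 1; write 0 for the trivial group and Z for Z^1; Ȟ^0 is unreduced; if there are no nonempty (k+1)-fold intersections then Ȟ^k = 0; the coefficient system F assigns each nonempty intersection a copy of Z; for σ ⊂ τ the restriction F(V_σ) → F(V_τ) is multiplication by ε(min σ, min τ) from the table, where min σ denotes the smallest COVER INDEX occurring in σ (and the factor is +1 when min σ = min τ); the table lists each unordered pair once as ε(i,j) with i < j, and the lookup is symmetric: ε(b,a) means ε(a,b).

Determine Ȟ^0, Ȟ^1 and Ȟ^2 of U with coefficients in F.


Ȟ^0 ≅ 0,  Ȟ^1 ≅ Z ⊕ Z/2,  Ȟ^2 ≅ 0

cover nerve:
  V12={q10} V13={q1,q5} V14={q6} V15={q4,q7} V23={q3,q11} V45={q2}
C dims 5,6; δ0: rk 5, SNF 1^4·2
Ȟ^0: (5−5)−0=0 ⇒ 0
Ȟ^1: (6−0)−5=1 plus torsion [2] ⇒ Z ⊕ Z/2
Ȟ^2: (0−0)−0=0 ⇒ 0


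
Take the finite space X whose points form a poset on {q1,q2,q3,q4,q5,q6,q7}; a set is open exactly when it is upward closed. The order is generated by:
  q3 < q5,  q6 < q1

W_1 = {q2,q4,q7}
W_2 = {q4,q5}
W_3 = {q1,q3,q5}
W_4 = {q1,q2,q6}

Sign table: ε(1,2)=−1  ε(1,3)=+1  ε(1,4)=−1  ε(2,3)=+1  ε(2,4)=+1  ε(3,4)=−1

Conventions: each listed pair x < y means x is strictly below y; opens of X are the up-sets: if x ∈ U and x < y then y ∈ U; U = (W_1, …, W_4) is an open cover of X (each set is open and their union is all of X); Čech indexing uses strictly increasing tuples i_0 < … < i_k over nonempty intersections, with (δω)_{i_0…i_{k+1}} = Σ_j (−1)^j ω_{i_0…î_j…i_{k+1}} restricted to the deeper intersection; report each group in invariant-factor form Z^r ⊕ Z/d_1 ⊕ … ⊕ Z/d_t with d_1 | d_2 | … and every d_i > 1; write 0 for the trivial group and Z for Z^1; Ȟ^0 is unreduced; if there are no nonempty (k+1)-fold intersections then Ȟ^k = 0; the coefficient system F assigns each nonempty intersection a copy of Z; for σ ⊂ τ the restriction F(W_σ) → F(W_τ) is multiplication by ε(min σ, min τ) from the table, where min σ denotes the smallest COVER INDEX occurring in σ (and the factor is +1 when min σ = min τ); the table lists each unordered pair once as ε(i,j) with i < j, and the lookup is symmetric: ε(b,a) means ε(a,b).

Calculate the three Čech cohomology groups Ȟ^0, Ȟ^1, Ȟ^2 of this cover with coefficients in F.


cover nerve:
  W12={q4} W14={q2} W23={q5} W34={q1}
C dims 4,4; δ0: rk 4, SNF 1^3·2
Ȟ^0: (4−4)−0=0 ⇒ 0
Ȟ^1: (4−0)−4=0 plus torsion [2] ⇒ Z/2
Ȟ^2: (0−0)−0=0 ⇒ 0

Ȟ^0 = 0, Ȟ^1 = Z/2 and Ȟ^2 = 0


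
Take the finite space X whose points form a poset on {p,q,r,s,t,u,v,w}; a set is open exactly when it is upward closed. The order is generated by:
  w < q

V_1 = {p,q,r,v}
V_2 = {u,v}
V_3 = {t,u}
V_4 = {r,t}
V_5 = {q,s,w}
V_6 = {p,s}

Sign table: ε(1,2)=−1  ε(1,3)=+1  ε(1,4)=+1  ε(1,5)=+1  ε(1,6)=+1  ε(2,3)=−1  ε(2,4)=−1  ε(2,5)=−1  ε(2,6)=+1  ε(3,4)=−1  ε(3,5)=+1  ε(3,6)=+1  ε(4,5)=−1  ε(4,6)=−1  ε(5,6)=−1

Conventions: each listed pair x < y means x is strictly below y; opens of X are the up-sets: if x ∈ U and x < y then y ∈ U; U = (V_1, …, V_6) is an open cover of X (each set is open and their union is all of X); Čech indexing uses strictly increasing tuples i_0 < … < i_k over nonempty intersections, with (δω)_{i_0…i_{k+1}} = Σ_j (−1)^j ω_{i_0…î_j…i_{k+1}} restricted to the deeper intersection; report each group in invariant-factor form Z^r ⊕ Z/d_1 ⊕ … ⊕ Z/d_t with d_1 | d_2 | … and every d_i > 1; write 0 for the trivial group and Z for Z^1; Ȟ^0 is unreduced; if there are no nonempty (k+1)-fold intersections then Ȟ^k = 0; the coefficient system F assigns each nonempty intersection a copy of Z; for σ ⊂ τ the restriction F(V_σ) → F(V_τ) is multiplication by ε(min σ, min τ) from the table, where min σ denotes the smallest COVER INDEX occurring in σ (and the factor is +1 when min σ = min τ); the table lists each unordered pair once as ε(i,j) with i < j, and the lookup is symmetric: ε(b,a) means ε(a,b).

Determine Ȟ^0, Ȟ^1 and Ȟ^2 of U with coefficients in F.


Ȟ^0 ≅ 0; Ȟ^1 ≅ Z ⊕ Z/2; Ȟ^2 ≅ 0

intersection data:
  V12={v} V14={r} V15={q} V16={p} V23={u} V34={t} V56={s}
C dims 6,7; δ0: rk 6, SNF 1^5·2
Ȟ^0 = (6 − 6) − 0 = 0, so Ȟ^0 ≅ 0
Ȟ^1 = (7 − 0) − 6 = 1 plus torsion [2], so Ȟ^1 ≅ Z ⊕ Z/2
Ȟ^2 = (0 − 0) − 0 = 0, so Ȟ^2 ≅ 0


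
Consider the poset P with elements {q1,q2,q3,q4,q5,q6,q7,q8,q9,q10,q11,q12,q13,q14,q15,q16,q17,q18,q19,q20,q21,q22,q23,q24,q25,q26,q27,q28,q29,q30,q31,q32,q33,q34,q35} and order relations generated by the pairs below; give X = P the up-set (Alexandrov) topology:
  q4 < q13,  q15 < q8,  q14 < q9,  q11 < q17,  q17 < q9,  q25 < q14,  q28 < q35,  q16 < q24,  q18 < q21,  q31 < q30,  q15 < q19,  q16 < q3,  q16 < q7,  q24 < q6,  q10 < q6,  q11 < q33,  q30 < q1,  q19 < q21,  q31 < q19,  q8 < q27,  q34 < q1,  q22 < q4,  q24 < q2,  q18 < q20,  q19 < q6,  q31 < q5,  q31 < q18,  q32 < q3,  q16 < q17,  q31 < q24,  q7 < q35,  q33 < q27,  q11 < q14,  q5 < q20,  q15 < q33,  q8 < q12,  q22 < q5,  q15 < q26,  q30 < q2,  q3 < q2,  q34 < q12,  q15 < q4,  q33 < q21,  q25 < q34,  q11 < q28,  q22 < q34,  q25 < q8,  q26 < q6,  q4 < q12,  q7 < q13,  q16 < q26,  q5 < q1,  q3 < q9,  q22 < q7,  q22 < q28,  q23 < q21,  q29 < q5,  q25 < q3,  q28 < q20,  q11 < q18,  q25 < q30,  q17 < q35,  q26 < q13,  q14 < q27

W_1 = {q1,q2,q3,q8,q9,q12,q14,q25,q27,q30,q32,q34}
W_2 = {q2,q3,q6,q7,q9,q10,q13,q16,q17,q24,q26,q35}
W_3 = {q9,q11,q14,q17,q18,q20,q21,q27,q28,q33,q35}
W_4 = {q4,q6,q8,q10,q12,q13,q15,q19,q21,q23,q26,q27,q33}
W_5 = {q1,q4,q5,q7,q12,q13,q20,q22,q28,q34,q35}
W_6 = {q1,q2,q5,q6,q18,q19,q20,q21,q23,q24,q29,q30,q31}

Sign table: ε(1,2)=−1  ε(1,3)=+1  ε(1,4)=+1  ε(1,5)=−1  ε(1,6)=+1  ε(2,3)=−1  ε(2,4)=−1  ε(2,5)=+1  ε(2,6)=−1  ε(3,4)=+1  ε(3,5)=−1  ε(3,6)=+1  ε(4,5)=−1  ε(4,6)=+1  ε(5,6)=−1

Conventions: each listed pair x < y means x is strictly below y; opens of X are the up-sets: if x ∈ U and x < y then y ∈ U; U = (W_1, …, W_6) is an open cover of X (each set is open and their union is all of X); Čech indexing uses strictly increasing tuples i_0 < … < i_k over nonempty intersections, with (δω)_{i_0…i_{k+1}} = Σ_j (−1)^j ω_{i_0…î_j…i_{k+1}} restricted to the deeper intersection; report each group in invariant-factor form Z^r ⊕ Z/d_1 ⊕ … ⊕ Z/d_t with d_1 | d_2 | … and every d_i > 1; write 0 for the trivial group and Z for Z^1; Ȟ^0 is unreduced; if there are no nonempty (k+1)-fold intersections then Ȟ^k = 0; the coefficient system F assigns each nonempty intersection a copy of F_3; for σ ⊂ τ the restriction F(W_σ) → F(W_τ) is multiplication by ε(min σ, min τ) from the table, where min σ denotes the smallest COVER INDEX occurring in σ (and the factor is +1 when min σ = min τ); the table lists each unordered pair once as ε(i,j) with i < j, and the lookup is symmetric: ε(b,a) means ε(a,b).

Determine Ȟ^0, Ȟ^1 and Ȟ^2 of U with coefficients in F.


nonempty overlaps:
  W12={q2,q3,q9} W13={q9,q14,q27} W14={q8,q12,q27} W15={q1,q12,q34} W16={q1,q2,q30} W23={q9,q17,q35} W24={q6,q10,q13,q26} W25={q7,q13,q35} W26={q2,q6,q24} W34={q21,q27,q33} W35={q20,q28,q35} W36={q18,q20,q21} W45={q4,q12,q13} W46={q6,q19,q21,q23} W56={q1,q5,q20}
  W123={q9} W126={q2} W134={q27} W145={q12} W156={q1} W235={q35} W245={q13} W246={q6} W346={q21} W356={q20}
C dims 6,15,10; δ0: rk_F3 5; δ1: rk_F3 10
degree 0: 6−5−0 = 1 → Ȟ^0 ≅ Z/3
degree 1: 15−10−5 = 0 → Ȟ^1 ≅ 0
degree 2: 10−0−10 = 0 → Ȟ^2 ≅ 0

Ȟ^0(U;F) ≅ Z/3,  Ȟ^1(U;F) ≅ 0,  Ȟ^2(U;F) ≅ 0


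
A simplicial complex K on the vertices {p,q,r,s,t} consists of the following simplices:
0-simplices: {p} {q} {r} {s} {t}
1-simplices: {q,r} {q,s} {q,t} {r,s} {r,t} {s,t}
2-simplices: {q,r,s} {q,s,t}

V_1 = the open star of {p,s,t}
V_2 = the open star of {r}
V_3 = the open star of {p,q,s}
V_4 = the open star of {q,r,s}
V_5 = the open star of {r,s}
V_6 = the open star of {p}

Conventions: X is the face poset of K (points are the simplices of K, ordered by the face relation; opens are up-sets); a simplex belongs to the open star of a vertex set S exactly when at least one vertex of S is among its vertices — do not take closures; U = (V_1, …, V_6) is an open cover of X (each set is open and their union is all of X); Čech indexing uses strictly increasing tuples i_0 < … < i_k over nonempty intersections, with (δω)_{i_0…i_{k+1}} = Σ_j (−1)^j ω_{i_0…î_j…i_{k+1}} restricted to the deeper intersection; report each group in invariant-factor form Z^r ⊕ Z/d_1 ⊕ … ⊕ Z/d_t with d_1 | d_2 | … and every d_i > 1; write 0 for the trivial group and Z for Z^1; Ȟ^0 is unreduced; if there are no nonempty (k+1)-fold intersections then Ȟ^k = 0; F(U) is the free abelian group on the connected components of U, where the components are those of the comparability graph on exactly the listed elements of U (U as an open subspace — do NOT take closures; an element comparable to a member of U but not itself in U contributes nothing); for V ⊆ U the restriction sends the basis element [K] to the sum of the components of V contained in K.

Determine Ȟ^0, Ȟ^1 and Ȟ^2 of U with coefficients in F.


intersection data:
  V1={{p},{s},{t},{q,s},{q,t},{r,s},{r,t},{s,t},{q,r,s},{q,s,t}} V2={{r},{q,r},{r,s},{r,t},{q,r,s}} V3={{p},{q},{s},{q,r},{q,s},{q,t},{r,s},{s,t},{q,r,s},{q,s,t}} V4={{q},{r},{s},{q,r},{q,s},{q,t},{r,s},{r,t},{s,t},{q,r,s},{q,s,t}} V5={{r},{s},{q,r},{q,s},{r,s},{r,t},{s,t},{q,r,s},{q,s,t}} V6={{p}}
  V12={{r,s},{r,t},{q,r,s}} V13={{p},{s},{q,s},{q,t},{r,s},{s,t},{q,r,s},{q,s,t}} V14={{s},{q,s},{q,t},{r,s},{r,t},{s,t},{q,r,s},{q,s,t}} V15={{s},{q,s},{r,s},{r,t},{s,t},{q,r,s},{q,s,t}} V16={{p}} V23={{q,r},{r,s},{q,r,s}} V24={{r},{q,r},{r,s},{r,t},{q,r,s}} V25={{r},{q,r},{r,s},{r,t},{q,r,s}} V34={{q},{s},{q,r},{q,s},{q,t},{r,s},{s,t},{q,r,s},{q,s,t}} V35={{s},{q,r},{q,s},{r,s},{s,t},{q,r,s},{q,s,t}} V36={{p}} V45={{r},{s},{q,r},{q,s},{r,s},{r,t},{s,t},{q,r,s},{q,s,t}}
  V123={{r,s},{q,r,s}} V124={{r,s},{r,t},{q,r,s}} V125={{r,s},{r,t},{q,r,s}} V134={{s},{q,s},{q,t},{r,s},{s,t},{q,r,s},{q,s,t}} V135={{s},{q,s},{r,s},{s,t},{q,r,s},{q,s,t}} V136={{p}} V145={{s},{q,s},{r,s},{r,t},{s,t},{q,r,s},{q,s,t}} V234={{q,r},{r,s},{q,r,s}} V235={{q,r},{r,s},{q,r,s}} V245={{r},{q,r},{r,s},{r,t},{q,r,s}} V345={{s},{q,r},{q,s},{r,s},{s,t},{q,r,s},{q,s,t}}
  V1234={{r,s},{q,r,s}} V1235={{r,s},{q,r,s}} V1245={{r,s},{r,t},{q,r,s}} V1345={{s},{q,s},{r,s},{s,t},{q,r,s},{q,s,t}} V2345={{q,r},{r,s},{q,r,s}}
  V12345={{r,s},{q,r,s}}
components per intersection:
  V1: {{p}} {{s},{t},{q,s},{q,t},{r,s},{r,t},{s,t},{q,r,s},{q,s,t}}
  V2: {{r},{q,r},{r,s},{r,t},{q,r,s}}
  V3: {{p}} {{q},{s},{q,r},{q,s},{q,t},{r,s},{s,t},{q,r,s},{q,s,t}}
  V4: {{q},{r},{s},{q,r},{q,s},{q,t},{r,s},{r,t},{s,t},{q,r,s},{q,s,t}}
  V5: {{r},{s},{q,r},{q,s},{r,s},{r,t},{s,t},{q,r,s},{q,s,t}}
  V6: {{p}}
  V12: {{r,s},{q,r,s}} {{r,t}}
  V13: {{p}} {{s},{q,s},{q,t},{r,s},{s,t},{q,r,s},{q,s,t}}
  V14: {{s},{q,s},{q,t},{r,s},{s,t},{q,r,s},{q,s,t}} {{r,t}}
  V15: {{s},{q,s},{r,s},{s,t},{q,r,s},{q,s,t}} {{r,t}}
  V16: {{p}}
  V23: {{q,r},{r,s},{q,r,s}}
  V24: {{r},{q,r},{r,s},{r,t},{q,r,s}}
  V25: {{r},{q,r},{r,s},{r,t},{q,r,s}}
  V34: {{q},{s},{q,r},{q,s},{q,t},{r,s},{s,t},{q,r,s},{q,s,t}}
  V35: {{s},{q,r},{q,s},{r,s},{s,t},{q,r,s},{q,s,t}}
  V36: {{p}}
  V45: {{r},{s},{q,r},{q,s},{r,s},{r,t},{s,t},{q,r,s},{q,s,t}}
  V123: {{r,s},{q,r,s}}
  V124: {{r,s},{q,r,s}} {{r,t}}
  V125: {{r,s},{q,r,s}} {{r,t}}
  V134: {{s},{q,s},{q,t},{r,s},{s,t},{q,r,s},{q,s,t}}
  V135: {{s},{q,s},{r,s},{s,t},{q,r,s},{q,s,t}}
  V136: {{p}}
  V145: {{s},{q,s},{r,s},{s,t},{q,r,s},{q,s,t}} {{r,t}}
  V234: {{q,r},{r,s},{q,r,s}}
  V235: {{q,r},{r,s},{q,r,s}}
  V245: {{r},{q,r},{r,s},{r,t},{q,r,s}}
  V345: {{s},{q,r},{q,s},{r,s},{s,t},{q,r,s},{q,s,t}}
  V1234: {{r,s},{q,r,s}}
  V1235: {{r,s},{q,r,s}}
  V1245: {{r,s},{q,r,s}} {{r,t}}
  V1345: {{s},{q,s},{r,s},{s,t},{q,r,s},{q,s,t}}
  V2345: {{q,r},{r,s},{q,r,s}}
  V12345: {{r,s},{q,r,s}}
C dims 8,16,14,6; δ0: rk 6, SNF 1^6; δ1: rk 9, SNF 1^9; δ2: rk 5, SNF 1^5
Ȟ^0 = (8 − 6) − 0 = 2, so Ȟ^0 ≅ Z^2
Ȟ^1 = (16 − 9) − 6 = 1, so Ȟ^1 ≅ Z
Ȟ^2 = (14 − 5) − 9 = 0, so Ȟ^2 ≅ 0

Ȟ^0 ≅ Z^2, Ȟ^1 ≅ Z, Ȟ^2 ≅ 0


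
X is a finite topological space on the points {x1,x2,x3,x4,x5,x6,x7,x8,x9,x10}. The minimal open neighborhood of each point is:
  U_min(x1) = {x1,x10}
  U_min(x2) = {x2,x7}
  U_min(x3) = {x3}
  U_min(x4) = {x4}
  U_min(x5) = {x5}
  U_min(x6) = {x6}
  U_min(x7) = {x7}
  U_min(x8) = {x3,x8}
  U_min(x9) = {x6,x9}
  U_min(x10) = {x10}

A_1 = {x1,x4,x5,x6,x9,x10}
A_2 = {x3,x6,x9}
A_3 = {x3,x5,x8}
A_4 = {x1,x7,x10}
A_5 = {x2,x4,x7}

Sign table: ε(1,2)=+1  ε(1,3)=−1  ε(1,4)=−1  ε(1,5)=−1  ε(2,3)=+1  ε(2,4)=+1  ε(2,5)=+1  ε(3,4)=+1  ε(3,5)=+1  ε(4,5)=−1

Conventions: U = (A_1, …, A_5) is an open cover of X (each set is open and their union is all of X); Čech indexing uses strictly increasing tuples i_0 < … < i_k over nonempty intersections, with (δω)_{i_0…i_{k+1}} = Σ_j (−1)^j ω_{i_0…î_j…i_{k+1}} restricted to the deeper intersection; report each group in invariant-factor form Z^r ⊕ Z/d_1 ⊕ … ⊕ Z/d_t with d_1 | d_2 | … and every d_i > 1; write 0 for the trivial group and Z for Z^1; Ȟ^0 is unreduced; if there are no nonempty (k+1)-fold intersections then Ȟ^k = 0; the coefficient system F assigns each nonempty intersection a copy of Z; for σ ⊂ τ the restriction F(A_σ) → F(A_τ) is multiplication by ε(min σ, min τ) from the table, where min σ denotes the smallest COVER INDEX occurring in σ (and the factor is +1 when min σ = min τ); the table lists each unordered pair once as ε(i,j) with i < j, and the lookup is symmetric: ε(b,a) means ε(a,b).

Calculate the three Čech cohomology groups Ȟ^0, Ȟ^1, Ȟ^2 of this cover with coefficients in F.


Ȟ^0 = 0,  Ȟ^1 = Z ⊕ Z/2,  Ȟ^2 = 0

cover nerve:
  A12={x6,x9} A13={x5} A14={x1,x10} A15={x4} A23={x3} A45={x7}
C dims 5,6; δ0: rk 5, SNF 1^4·2
Ȟ^0: (5−5)−0=0 ⇒ 0
Ȟ^1: (6−0)−5=1 plus torsion [2] ⇒ Z ⊕ Z/2
Ȟ^2: (0−0)−0=0 ⇒ 0


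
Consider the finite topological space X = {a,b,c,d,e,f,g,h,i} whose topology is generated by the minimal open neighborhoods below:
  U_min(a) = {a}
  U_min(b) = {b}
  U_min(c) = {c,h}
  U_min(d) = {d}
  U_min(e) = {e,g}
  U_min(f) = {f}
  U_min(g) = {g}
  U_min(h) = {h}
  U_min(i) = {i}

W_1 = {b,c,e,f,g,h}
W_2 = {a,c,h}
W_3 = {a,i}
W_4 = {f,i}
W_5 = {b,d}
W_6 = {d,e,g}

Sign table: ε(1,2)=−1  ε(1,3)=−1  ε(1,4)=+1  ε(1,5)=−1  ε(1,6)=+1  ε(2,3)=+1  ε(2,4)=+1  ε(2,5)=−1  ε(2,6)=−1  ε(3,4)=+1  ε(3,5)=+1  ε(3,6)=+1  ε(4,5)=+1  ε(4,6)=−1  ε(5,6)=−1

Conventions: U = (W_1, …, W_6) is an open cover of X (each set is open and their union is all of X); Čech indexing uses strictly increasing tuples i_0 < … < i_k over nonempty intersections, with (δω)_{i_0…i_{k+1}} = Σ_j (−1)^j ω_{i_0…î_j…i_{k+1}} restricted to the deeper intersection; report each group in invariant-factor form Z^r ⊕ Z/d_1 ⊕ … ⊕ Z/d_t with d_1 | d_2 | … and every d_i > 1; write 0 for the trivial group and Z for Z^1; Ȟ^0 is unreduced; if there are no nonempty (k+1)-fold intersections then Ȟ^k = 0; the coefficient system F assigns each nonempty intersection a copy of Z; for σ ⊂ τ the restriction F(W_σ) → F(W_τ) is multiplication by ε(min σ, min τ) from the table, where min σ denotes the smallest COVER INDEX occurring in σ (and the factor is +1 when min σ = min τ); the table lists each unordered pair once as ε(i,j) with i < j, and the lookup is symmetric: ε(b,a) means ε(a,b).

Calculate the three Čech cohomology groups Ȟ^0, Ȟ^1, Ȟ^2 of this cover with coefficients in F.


Ȟ^0 = 0; Ȟ^1 = Z ⊕ Z/2; Ȟ^2 = 0

nonempty intersections:
  W12={c,h} W14={f} W15={b} W16={e,g} W23={a} W34={i} W56={d}
C dims 6,7; δ0: rk 6, SNF 1^5·2
Ȟ^0: (6−6)−0=0 ⇒ 0
Ȟ^1: (7−0)−6=1 plus torsion [2] ⇒ Z ⊕ Z/2
Ȟ^2: (0−0)−0=0 ⇒ 0


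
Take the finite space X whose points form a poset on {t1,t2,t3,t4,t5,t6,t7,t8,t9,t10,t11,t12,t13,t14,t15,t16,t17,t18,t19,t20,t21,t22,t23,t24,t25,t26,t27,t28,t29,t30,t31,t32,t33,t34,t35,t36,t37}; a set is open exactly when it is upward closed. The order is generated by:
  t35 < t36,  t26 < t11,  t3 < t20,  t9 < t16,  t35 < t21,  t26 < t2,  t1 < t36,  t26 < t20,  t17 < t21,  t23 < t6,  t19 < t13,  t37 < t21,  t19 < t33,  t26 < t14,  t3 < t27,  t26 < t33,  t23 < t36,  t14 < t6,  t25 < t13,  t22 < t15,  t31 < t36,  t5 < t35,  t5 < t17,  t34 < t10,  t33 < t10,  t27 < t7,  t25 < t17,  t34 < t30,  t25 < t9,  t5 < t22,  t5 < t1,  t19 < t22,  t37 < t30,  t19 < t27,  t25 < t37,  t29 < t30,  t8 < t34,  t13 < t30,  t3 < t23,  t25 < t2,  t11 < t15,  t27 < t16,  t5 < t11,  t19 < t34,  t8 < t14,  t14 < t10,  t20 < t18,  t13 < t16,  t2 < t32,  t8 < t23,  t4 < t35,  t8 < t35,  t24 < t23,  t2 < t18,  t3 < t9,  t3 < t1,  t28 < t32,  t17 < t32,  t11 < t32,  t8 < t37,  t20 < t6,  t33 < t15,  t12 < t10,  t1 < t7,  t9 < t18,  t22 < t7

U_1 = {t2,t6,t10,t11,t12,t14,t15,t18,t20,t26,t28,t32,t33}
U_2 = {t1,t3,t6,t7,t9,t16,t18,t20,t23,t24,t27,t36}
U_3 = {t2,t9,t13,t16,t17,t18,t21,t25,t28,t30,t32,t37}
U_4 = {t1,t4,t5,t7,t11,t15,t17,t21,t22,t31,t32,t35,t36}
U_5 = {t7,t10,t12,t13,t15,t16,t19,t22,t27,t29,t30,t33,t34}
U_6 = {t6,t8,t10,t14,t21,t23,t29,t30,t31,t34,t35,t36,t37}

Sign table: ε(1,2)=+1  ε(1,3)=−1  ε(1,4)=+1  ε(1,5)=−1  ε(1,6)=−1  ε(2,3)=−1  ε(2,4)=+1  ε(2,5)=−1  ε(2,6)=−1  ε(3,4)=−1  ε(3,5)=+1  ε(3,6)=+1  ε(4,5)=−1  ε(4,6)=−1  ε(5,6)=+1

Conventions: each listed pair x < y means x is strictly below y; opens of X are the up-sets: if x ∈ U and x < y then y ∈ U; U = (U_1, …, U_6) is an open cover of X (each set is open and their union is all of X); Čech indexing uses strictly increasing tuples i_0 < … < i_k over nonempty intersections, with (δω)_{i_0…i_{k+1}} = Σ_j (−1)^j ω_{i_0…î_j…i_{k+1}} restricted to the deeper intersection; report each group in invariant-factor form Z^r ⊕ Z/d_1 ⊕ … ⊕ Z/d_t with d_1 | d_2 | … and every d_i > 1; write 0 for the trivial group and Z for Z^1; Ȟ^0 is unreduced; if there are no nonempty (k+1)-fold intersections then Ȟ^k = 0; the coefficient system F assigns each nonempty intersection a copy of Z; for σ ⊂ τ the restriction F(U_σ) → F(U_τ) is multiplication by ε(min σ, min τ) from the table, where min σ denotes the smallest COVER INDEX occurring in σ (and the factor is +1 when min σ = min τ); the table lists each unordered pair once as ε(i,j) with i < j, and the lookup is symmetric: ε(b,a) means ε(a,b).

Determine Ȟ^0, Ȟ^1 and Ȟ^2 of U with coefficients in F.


Ȟ^0 ≅ Z, Ȟ^1 ≅ 0, Ȟ^2 ≅ Z/2

cover nerve:
  U12={t6,t18,t20} U13={t2,t18,t28,t32} U14={t11,t15,t32} U15={t10,t12,t15,t33} U16={t6,t10,t14} U23={t9,t16,t18} U24={t1,t7,t36} U25={t7,t16,t27} U26={t6,t23,t36} U34={t17,t21,t32} U35={t13,t16,t30} U36={t21,t30,t37} U45={t7,t15,t22} U46={t21,t31,t35,t36} U56={t10,t29,t30,t34}
  U123={t18} U126={t6} U134={t32} U145={t15} U156={t10} U235={t16} U245={t7} U246={t36} U346={t21} U356={t30}
C dims 6,15,10; δ0: rk 5, SNF 1^5; δ1: rk 10, SNF 1^9·2
Ȟ^0: (6−5)−0=1 ⇒ Z
Ȟ^1: (15−10)−5=0 ⇒ 0
Ȟ^2: (10−0)−10=0 plus torsion [2] ⇒ Z/2


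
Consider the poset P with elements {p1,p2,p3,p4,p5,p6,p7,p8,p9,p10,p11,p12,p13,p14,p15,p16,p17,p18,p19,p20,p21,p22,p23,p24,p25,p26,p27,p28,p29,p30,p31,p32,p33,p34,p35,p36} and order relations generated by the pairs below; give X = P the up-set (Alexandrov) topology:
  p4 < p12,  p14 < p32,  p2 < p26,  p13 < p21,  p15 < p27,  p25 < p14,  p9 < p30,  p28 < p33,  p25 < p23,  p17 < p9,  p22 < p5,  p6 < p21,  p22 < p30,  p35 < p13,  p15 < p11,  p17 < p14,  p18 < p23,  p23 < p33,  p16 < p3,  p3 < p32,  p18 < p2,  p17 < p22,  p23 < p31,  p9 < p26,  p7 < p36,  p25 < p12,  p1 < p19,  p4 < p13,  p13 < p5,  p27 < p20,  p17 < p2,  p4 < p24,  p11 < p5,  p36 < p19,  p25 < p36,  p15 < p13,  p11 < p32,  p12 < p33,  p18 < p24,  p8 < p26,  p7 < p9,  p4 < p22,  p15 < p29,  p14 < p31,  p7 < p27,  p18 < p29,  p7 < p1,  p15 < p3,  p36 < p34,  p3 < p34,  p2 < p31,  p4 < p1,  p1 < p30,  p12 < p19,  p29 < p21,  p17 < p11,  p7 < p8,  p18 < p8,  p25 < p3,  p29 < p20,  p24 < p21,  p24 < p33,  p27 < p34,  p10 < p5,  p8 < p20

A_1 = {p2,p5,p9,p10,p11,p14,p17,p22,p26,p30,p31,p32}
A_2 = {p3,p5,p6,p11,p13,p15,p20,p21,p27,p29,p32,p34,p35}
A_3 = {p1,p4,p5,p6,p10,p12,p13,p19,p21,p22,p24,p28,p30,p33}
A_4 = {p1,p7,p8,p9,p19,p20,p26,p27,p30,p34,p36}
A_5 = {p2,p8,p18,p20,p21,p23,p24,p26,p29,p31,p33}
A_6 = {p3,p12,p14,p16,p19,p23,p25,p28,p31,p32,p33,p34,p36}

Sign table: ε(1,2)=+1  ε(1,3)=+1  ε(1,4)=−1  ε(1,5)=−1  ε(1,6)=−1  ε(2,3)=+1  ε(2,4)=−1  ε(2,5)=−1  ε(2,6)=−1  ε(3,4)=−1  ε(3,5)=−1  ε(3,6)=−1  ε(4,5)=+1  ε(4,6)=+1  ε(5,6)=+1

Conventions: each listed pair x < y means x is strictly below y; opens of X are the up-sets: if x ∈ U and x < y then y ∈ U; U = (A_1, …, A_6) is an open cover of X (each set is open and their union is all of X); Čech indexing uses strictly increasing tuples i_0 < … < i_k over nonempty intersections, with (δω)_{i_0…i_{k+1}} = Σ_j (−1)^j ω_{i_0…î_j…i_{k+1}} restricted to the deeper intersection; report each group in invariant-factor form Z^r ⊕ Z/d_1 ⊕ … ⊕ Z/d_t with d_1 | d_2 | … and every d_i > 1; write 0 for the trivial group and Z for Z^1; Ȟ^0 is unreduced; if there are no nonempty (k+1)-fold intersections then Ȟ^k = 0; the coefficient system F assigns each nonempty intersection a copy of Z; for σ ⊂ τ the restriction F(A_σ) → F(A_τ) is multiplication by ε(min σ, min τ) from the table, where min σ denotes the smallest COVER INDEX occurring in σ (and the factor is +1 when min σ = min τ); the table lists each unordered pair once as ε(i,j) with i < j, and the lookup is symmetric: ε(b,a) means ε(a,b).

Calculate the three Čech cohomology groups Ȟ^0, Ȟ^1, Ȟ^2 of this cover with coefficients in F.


Ȟ^0 = Z, Ȟ^1 = 0, Ȟ^2 = Z/2

nonempty overlaps:
  A12={p5,p11,p32} A13={p5,p10,p22,p30} A14={p9,p26,p30} A15={p2,p26,p31} A16={p14,p31,p32} A23={p5,p6,p13,p21} A24={p20,p27,p34} A25={p20,p21,p29} A26={p3,p32,p34} A34={p1,p19,p30} A35={p21,p24,p33} A36={p12,p19,p28,p33} A45={p8,p20,p26} A46={p19,p34,p36} A56={p23,p31,p33}
  A123={p5} A126={p32} A134={p30} A145={p26} A156={p31} A235={p21} A245={p20} A246={p34} A346={p19} A356={p33}
C dims 6,15,10; δ0: rk 5, SNF 1^5; δ1: rk 10, SNF 1^9·2
degree 0: 6−5−0 = 1 → Ȟ^0 ≅ Z
degree 1: 15−10−5 = 0 → Ȟ^1 ≅ 0
degree 2: 10−0−10 = 0 plus torsion [2] → Ȟ^2 ≅ Z/2


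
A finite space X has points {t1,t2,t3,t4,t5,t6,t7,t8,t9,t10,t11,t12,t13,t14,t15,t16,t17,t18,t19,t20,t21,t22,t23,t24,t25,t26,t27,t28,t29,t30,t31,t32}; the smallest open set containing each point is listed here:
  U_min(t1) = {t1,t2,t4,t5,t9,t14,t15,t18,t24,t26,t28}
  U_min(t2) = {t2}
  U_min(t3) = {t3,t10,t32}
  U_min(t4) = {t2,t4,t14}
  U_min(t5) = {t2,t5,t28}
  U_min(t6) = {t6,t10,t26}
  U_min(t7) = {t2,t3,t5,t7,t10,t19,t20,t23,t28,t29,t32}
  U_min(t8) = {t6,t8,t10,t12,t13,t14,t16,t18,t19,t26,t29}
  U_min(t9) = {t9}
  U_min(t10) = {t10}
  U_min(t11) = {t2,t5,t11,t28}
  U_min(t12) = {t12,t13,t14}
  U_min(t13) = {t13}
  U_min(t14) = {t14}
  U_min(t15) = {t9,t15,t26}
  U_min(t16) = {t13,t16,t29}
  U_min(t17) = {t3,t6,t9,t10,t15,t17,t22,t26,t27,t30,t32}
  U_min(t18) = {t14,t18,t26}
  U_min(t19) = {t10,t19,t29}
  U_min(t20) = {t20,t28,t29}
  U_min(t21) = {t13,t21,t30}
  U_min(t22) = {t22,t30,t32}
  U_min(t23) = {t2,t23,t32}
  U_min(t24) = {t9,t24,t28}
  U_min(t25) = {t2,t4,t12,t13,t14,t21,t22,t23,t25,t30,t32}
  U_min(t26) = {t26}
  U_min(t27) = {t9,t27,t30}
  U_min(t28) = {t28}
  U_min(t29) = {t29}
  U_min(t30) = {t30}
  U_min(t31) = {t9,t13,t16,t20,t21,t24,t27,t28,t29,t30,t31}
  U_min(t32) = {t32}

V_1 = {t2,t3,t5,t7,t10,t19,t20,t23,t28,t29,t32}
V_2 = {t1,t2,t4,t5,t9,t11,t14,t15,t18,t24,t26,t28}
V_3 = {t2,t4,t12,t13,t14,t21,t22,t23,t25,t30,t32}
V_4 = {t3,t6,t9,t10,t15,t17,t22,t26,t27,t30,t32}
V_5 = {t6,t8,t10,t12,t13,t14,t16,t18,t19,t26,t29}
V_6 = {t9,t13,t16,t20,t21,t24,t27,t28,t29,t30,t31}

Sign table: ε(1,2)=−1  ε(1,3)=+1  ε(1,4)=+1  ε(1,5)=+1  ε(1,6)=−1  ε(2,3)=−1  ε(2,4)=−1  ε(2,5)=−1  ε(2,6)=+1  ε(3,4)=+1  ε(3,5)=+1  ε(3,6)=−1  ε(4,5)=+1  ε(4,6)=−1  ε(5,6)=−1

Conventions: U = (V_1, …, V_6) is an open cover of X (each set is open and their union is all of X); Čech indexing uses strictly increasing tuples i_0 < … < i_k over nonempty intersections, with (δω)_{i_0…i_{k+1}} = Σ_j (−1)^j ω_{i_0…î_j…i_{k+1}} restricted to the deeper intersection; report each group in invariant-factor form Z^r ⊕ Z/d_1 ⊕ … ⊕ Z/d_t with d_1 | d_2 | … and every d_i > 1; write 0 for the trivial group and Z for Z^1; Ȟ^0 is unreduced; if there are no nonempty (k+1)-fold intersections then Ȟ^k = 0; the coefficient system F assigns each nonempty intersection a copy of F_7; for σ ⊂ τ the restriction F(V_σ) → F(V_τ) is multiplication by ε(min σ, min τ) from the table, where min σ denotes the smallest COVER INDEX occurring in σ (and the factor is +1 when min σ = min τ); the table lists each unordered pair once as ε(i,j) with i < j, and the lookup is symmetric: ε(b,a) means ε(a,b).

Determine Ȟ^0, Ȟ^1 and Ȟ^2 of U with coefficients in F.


Ȟ^0 = Z/7,  Ȟ^1 = 0,  Ȟ^2 = 0

intersection data:
  V12={t2,t5,t28} V13={t2,t23,t32} V14={t3,t10,t32} V15={t10,t19,t29} V16={t20,t28,t29} V23={t2,t4,t14} V24={t9,t15,t26} V25={t14,t18,t26} V26={t9,t24,t28} V34={t22,t30,t32} V35={t12,t13,t14} V36={t13,t21,t30} V45={t6,t10,t26} V46={t9,t27,t30} V56={t13,t16,t29}
  V123={t2} V126={t28} V134={t32} V145={t10} V156={t29} V235={t14} V245={t26} V246={t9} V346={t30} V356={t13}
C dims 6,15,10; δ0: rk_F7 5; δ1: rk_F7 10
Ȟ^0 = (6 − 5) − 0 = 1, so Ȟ^0 ≅ Z/7
Ȟ^1 = (15 − 10) − 5 = 0, so Ȟ^1 ≅ 0
Ȟ^2 = (10 − 0) − 10 = 0, so Ȟ^2 ≅ 0


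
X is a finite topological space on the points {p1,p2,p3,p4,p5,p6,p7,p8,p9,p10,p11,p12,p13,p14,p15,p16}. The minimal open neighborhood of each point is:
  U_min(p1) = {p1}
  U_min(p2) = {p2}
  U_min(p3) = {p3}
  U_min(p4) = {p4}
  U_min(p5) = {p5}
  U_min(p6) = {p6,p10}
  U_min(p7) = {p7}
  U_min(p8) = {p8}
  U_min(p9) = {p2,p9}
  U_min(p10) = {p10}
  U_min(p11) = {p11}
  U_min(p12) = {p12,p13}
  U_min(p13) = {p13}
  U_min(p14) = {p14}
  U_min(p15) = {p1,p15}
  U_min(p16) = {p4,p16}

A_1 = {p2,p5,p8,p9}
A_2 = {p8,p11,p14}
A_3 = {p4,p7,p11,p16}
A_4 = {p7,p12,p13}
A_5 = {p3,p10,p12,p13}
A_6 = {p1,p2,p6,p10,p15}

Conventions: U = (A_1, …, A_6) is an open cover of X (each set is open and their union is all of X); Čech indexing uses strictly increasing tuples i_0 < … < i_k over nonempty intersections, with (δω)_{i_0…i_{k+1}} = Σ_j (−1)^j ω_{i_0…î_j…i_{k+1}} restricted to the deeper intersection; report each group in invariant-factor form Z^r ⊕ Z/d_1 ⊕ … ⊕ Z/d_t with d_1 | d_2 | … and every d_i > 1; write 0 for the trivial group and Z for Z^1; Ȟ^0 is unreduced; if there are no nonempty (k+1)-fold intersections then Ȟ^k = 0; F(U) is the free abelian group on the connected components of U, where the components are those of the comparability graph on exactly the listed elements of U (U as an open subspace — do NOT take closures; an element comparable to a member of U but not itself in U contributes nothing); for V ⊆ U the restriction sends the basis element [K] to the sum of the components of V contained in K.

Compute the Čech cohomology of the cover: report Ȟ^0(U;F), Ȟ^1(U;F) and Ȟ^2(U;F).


nerve simplices:
  A12={p8} A16={p2} A23={p11} A34={p7} A45={p12,p13} A56={p10}
components per intersection:
  A1: {p2,p9} {p5} {p8}
  A2: {p8} {p11} {p14}
  A3: {p4,p16} {p7} {p11}
  A4: {p7} {p12,p13}
  A5: {p3} {p10} {p12,p13}
  A6: {p1,p15} {p2} {p6,p10}
  A12: {p8}
  A16: {p2}
  A23: {p11}
  A34: {p7}
  A45: {p12,p13}
  A56: {p10}
C dims 17,6; δ0: rk 6, SNF 1^6
degree 0: 17−6−0 = 11 → Ȟ^0 ≅ Z^11
degree 1: 6−0−6 = 0 → Ȟ^1 ≅ 0
degree 2: 0−0−0 = 0 → Ȟ^2 ≅ 0

Ȟ^0 ≅ Z^11,  Ȟ^1 ≅ 0,  Ȟ^2 ≅ 0


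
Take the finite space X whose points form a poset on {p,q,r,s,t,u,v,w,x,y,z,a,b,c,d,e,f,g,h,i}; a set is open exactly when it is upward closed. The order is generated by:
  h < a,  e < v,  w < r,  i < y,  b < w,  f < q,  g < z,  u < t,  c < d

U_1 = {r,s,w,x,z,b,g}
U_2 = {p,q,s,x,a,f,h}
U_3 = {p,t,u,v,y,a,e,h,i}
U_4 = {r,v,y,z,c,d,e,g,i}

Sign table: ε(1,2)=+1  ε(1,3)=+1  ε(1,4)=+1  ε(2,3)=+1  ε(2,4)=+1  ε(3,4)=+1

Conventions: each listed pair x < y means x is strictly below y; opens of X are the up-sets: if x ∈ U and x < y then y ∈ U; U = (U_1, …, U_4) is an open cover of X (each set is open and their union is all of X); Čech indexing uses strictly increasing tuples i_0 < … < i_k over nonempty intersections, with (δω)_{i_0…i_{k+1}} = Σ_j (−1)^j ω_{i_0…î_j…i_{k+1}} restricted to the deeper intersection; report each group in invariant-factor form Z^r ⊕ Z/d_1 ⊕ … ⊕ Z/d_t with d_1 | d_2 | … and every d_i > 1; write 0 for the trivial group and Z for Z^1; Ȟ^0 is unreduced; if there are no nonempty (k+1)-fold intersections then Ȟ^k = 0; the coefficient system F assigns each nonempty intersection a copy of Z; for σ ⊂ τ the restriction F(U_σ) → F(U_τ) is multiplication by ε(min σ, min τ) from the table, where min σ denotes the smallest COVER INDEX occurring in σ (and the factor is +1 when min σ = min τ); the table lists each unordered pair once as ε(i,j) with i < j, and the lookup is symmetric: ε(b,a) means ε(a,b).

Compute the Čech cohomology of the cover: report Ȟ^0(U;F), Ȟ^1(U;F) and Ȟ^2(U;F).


Ȟ^0(U;F) ≅ Z, Ȟ^1(U;F) ≅ Z and Ȟ^2(U;F) ≅ 0

nonempty intersections:
  U12={s,x} U14={r,z,g} U23={p,a,h} U34={v,y,e,i}
C dims 4,4; δ0: rk 3, SNF 1^3
Ȟ^0: (4−3)−0=1 ⇒ Z
Ȟ^1: (4−0)−3=1 ⇒ Z
Ȟ^2: (0−0)−0=0 ⇒ 0


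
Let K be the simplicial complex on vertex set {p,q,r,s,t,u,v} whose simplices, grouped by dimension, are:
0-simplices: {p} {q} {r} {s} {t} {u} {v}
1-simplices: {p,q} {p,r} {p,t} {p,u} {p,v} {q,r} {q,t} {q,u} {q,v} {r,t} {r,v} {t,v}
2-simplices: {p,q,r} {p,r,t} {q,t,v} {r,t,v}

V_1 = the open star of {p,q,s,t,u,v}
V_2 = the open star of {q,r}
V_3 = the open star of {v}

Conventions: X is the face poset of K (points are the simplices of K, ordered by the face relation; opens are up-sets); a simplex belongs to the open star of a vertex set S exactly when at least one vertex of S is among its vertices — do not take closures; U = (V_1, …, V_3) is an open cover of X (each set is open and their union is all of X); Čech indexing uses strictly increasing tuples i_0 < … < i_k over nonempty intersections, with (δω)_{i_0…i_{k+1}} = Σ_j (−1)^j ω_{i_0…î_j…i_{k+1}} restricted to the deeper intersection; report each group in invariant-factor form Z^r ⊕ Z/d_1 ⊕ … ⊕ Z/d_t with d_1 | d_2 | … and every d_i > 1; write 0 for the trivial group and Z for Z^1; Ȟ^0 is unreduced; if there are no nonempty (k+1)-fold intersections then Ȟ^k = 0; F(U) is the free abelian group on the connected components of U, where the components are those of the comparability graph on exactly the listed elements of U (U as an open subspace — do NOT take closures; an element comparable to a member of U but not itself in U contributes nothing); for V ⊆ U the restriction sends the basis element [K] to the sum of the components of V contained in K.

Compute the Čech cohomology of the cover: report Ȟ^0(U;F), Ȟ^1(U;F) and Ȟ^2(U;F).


nerve of the cover:
  V1={{p},{q},{s},{t},{u},{v},{p,q},{p,r},{p,t},{p,u},{p,v},{q,r},{q,t},{q,u},{q,v},{r,t},{r,v},{t,v},{p,q,r},{p,r,t},{q,t,v},{r,t,v}} V2={{q},{r},{p,q},{p,r},{q,r},{q,t},{q,u},{q,v},{r,t},{r,v},{p,q,r},{p,r,t},{q,t,v},{r,t,v}} V3={{v},{p,v},{q,v},{r,v},{t,v},{q,t,v},{r,t,v}}
  V12={{q},{p,q},{p,r},{q,r},{q,t},{q,u},{q,v},{r,t},{r,v},{p,q,r},{p,r,t},{q,t,v},{r,t,v}} V13={{v},{p,v},{q,v},{r,v},{t,v},{q,t,v},{r,t,v}} V23={{q,v},{r,v},{q,t,v},{r,t,v}}
  V123={{q,v},{r,v},{q,t,v},{r,t,v}}
components per intersection:
  V1: {{p},{q},{t},{u},{v},{p,q},{p,r},{p,t},{p,u},{p,v},{q,r},{q,t},{q,u},{q,v},{r,t},{r,v},{t,v},{p,q,r},{p,r,t},{q,t,v},{r,t,v}} {{s}}
  V2: {{q},{r},{p,q},{p,r},{q,r},{q,t},{q,u},{q,v},{r,t},{r,v},{p,q,r},{p,r,t},{q,t,v},{r,t,v}}
  V3: {{v},{p,v},{q,v},{r,v},{t,v},{q,t,v},{r,t,v}}
  V12: {{q},{p,q},{p,r},{q,r},{q,t},{q,u},{q,v},{r,t},{r,v},{p,q,r},{p,r,t},{q,t,v},{r,t,v}}
  V13: {{v},{p,v},{q,v},{r,v},{t,v},{q,t,v},{r,t,v}}
  V23: {{q,v},{q,t,v}} {{r,v},{r,t,v}}
  V123: {{q,v},{q,t,v}} {{r,v},{r,t,v}}
C dims 4,4,2; δ0: rk 2, SNF 1^2; δ1: rk 2, SNF 1^2
Ȟ^0 = (4 − 2) − 0 = 2, so Ȟ^0 ≅ Z^2
Ȟ^1 = (4 − 2) − 2 = 0, so Ȟ^1 ≅ 0
Ȟ^2 = (2 − 0) − 2 = 0, so Ȟ^2 ≅ 0

Ȟ^0(U;F) ≅ Z^2,  Ȟ^1(U;F) ≅ 0,  Ȟ^2(U;F) ≅ 0
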